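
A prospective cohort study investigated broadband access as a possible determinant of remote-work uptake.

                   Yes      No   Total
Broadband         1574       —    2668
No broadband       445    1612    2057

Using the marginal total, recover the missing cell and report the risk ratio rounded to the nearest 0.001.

The missing cell is in the exposed row: 2668 − 1574 = 1094.
So a = 1574, b = 1094, c = 445, d = 1612.
RR = [a/(a+b)] / [c/(c+d)] = (1574/2668) / (445/2057) = 0.58996/0.21633 = 2.72705

2.727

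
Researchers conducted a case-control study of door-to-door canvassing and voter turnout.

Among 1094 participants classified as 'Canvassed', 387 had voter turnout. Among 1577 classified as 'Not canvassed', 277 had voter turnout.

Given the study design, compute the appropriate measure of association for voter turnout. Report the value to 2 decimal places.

From the description: a = 387, b = 707, c = 277, d = 1300.
This is a case-control study: participants were sampled on outcome status, so risks in the source population cannot be estimated directly — relative risk is not valid here. The odds ratio is the appropriate measure.
OR = (a·d)/(b·c) = (387 × 1300) / (707 × 277) = 503100 / 195839 = 2.56895

2.57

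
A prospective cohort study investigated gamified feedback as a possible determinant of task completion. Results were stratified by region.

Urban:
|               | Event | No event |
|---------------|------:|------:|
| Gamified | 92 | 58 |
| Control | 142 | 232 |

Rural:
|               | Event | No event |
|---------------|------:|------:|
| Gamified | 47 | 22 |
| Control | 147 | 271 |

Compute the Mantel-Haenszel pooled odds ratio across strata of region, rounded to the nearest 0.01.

OR_MH = Σ(aᵢdᵢ/nᵢ) / Σ(bᵢcᵢ/nᵢ), where nᵢ is the stratum total.
Stratum 1 (Urban): n = 524; a·d/n = 92·232/524 = 40.7328; b·c/n = 58·142/524 = 15.7176
Stratum 2 (Rural): n = 487; a·d/n = 47·271/487 = 26.1540; b·c/n = 22·147/487 = 6.6407
OR_MH = (40.7328 + 26.1540) / (15.7176 + 6.6407) = 66.8868 / 22.3582 = 2.99160

2.99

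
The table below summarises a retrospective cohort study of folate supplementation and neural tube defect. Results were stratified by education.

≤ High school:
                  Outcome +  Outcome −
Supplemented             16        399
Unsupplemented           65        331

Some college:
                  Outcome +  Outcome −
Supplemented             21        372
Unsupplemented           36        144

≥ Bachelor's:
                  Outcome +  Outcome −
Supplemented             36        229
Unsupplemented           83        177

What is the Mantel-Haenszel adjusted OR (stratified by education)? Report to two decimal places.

OR_MH = Σ(aᵢdᵢ/nᵢ) / Σ(bᵢcᵢ/nᵢ), where nᵢ is the stratum total.
Stratum 1 (≤ High school): n = 811; a·d/n = 16·331/811 = 6.5302; b·c/n = 399·65/811 = 31.9790
Stratum 2 (Some college): n = 573; a·d/n = 21·144/573 = 5.2775; b·c/n = 372·36/573 = 23.3717
Stratum 3 (≥ Bachelor's): n = 525; a·d/n = 36·177/525 = 12.1371; b·c/n = 229·83/525 = 36.2038
OR_MH = (6.5302 + 5.2775 + 12.1371) / (31.9790 + 23.3717 + 36.2038) = 23.9448 / 91.5546 = 0.26154

0.26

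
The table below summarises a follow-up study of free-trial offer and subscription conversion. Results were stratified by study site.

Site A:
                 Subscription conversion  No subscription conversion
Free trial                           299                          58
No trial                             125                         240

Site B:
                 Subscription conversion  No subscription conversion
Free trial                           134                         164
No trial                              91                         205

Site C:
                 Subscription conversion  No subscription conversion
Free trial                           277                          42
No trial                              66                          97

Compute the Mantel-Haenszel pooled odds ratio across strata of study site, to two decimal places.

4.92

OR_MH = Σ(aᵢdᵢ/nᵢ) / Σ(bᵢcᵢ/nᵢ), where nᵢ is the stratum total.
Stratum 1 (Site A): n = 722; a·d/n = 299·240/722 = 99.3906; b·c/n = 58·125/722 = 10.0416
Stratum 2 (Site B): n = 594; a·d/n = 134·205/594 = 46.2458; b·c/n = 164·91/594 = 25.1246
Stratum 3 (Site C): n = 482; a·d/n = 277·97/482 = 55.7448; b·c/n = 42·66/482 = 5.7510
OR_MH = (99.3906 + 46.2458 + 55.7448) / (10.0416 + 25.1246 + 5.7510) = 201.3812 / 40.9172 = 4.92168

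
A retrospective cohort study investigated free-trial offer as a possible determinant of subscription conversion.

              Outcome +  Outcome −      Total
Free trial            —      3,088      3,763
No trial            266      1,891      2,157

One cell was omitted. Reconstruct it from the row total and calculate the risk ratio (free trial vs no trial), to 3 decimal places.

1.455

The missing cell is in the exposed row: 3763 − 3088 = 675.
So a = 675, b = 3088, c = 266, d = 1891.
RR = [a/(a+b)] / [c/(c+d)] = (675/3763) / (266/2157) = 0.17938/0.12332 = 1.45458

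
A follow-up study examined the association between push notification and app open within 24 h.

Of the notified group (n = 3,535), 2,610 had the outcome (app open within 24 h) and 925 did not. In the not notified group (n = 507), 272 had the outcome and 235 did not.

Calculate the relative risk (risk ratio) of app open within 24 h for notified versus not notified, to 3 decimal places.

1.376

From the description: a = 2610, b = 925, c = 272, d = 235.
Risk in exposed = 2610/3535 = 0.73833; risk in unexposed = 272/507 = 0.53649.
RR = 0.73833 / 0.53649 = 1.37623
The risk among the exposed is 1.38 times that among the unexposed.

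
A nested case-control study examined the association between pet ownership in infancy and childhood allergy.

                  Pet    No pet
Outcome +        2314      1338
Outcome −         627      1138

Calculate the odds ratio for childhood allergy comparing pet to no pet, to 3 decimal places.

3.139

Reading the table with exposure as columns: a = 2314 (Pet, case), b = 627 (Pet, non-case), c = 1338 (No pet, case), d = 1138.
OR = (a·d)/(b·c) = (2314 × 1138) / (627 × 1338) = 2633332 / 838926 = 3.13893
The odds of childhood allergy are about 3.14 times as high in the pet group.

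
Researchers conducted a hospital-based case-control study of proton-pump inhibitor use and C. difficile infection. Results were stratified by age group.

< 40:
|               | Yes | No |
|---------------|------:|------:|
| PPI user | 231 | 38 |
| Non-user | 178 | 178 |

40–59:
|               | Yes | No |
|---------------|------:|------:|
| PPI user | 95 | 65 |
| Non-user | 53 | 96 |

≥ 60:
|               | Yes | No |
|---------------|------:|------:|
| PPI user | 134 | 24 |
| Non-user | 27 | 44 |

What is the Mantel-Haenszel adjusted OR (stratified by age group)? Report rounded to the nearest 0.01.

OR_MH = Σ(aᵢdᵢ/nᵢ) / Σ(bᵢcᵢ/nᵢ), where nᵢ is the stratum total.
Stratum 1 (< 40): n = 625; a·d/n = 231·178/625 = 65.7888; b·c/n = 38·178/625 = 10.8224
Stratum 2 (40–59): n = 309; a·d/n = 95·96/309 = 29.5146; b·c/n = 65·53/309 = 11.1489
Stratum 3 (≥ 60): n = 229; a·d/n = 134·44/229 = 25.7467; b·c/n = 24·27/229 = 2.8297
OR_MH = (65.7888 + 29.5146 + 25.7467) / (10.8224 + 11.1489 + 2.8297) = 121.0501 / 24.8010 = 4.88086

4.88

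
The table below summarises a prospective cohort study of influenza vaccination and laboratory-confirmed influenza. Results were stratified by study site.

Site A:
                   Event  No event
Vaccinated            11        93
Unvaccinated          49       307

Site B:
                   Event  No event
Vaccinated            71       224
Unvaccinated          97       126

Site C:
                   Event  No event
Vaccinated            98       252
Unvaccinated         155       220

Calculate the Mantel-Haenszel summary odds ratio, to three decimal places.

0.514

OR_MH = Σ(aᵢdᵢ/nᵢ) / Σ(bᵢcᵢ/nᵢ), where nᵢ is the stratum total.
Stratum 1 (Site A): n = 460; a·d/n = 11·307/460 = 7.3413; b·c/n = 93·49/460 = 9.9065
Stratum 2 (Site B): n = 518; a·d/n = 71·126/518 = 17.2703; b·c/n = 224·97/518 = 41.9459
Stratum 3 (Site C): n = 725; a·d/n = 98·220/725 = 29.7379; b·c/n = 252·155/725 = 53.8759
OR_MH = (7.3413 + 17.2703 + 29.7379) / (9.9065 + 41.9459 + 53.8759) = 54.3495 / 105.7283 = 0.51405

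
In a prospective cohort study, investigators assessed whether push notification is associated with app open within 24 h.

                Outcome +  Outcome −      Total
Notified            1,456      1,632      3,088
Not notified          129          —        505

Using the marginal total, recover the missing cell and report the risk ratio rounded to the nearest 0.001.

The missing cell is in the unexposed row: 505 − 129 = 376.
So a = 1456, b = 1632, c = 129, d = 376.
RR = [a/(a+b)] / [c/(c+d)] = (1456/3088) / (129/505) = 0.47150/0.25545 = 1.84580

1.846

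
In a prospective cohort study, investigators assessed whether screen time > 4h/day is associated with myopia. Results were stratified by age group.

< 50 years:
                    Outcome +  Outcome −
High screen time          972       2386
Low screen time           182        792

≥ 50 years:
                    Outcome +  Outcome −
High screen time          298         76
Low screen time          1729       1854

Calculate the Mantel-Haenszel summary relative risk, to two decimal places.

RR_MH = Σ(aᵢ·n₀ᵢ/nᵢ) / Σ(cᵢ·n₁ᵢ/nᵢ), with n₁ᵢ = aᵢ+bᵢ (exposed), n₀ᵢ = cᵢ+dᵢ (unexposed), nᵢ = n₁ᵢ+n₀ᵢ.
Stratum 1 (< 50 years): n₁ = 3358, n₀ = 974, n = 4332; a·n₀/n = 972·974/4332 = 218.5429; c·n₁/n = 182·3358/4332 = 141.0794
Stratum 2 (≥ 50 years): n₁ = 374, n₀ = 3583, n = 3957; a·n₀/n = 298·3583/3957 = 269.8342; c·n₁/n = 1729·374/3957 = 163.4182
RR_MH = (218.5429 + 269.8342) / (141.0794 + 163.4182) = 488.3772 / 304.4977 = 1.60388

1.60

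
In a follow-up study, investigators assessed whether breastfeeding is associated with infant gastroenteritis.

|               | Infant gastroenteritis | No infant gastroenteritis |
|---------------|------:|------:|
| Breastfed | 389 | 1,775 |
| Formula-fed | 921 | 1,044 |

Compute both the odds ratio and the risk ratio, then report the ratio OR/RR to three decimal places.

0.648

Cells: a = 389, b = 1775, c = 921, d = 1044.
OR = (389·1044)/(1775·921) = 406116/1634775 = 0.24842
Risk in exposed = 389/2164 = 0.17976; risk in unexposed = 921/1965 = 0.46870; RR = 0.38353
OR/RR = 0.24842 / 0.38353 = 0.64773
The outcome is not rare, so the OR lies further from 1 than the RR.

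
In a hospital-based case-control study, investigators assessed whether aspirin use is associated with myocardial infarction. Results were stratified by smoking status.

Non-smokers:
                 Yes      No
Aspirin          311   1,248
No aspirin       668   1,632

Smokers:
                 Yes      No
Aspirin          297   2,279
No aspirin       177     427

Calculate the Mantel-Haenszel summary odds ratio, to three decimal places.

OR_MH = Σ(aᵢdᵢ/nᵢ) / Σ(bᵢcᵢ/nᵢ), where nᵢ is the stratum total.
Stratum 1 (Non-smokers): n = 3859; a·d/n = 311·1632/3859 = 131.5242; b·c/n = 1248·668/3859 = 216.0311
Stratum 2 (Smokers): n = 3180; a·d/n = 297·427/3180 = 39.8802; b·c/n = 2279·177/3180 = 126.8500
OR_MH = (131.5242 + 39.8802) / (216.0311 + 126.8500) = 171.4044 / 342.8811 = 0.49989

0.500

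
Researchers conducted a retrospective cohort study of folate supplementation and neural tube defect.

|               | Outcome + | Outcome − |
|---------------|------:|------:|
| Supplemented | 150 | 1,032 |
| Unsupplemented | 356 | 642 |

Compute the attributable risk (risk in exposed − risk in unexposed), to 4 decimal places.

-0.2298

Cells: a = 150, b = 1032, c = 356, d = 642.
Risk in exposed = 150/1182 = 0.126904; risk in unexposed = 356/998 = 0.356713.
Risk difference = 0.126904 − 0.356713 = -0.229810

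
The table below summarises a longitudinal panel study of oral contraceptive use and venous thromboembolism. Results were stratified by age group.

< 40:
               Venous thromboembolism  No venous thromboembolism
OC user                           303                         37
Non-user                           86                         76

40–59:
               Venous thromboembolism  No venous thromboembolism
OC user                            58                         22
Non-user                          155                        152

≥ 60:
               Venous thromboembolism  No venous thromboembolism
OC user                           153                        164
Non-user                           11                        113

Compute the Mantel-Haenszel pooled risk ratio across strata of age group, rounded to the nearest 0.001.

1.902

RR_MH = Σ(aᵢ·n₀ᵢ/nᵢ) / Σ(cᵢ·n₁ᵢ/nᵢ), with n₁ᵢ = aᵢ+bᵢ (exposed), n₀ᵢ = cᵢ+dᵢ (unexposed), nᵢ = n₁ᵢ+n₀ᵢ.
Stratum 1 (< 40): n₁ = 340, n₀ = 162, n = 502; a·n₀/n = 303·162/502 = 97.7809; c·n₁/n = 86·340/502 = 58.2470
Stratum 2 (40–59): n₁ = 80, n₀ = 307, n = 387; a·n₀/n = 58·307/387 = 46.0103; c·n₁/n = 155·80/387 = 32.0413
Stratum 3 (≥ 60): n₁ = 317, n₀ = 124, n = 441; a·n₀/n = 153·124/441 = 43.0204; c·n₁/n = 11·317/441 = 7.9070
RR_MH = (97.7809 + 46.0103 + 43.0204) / (58.2470 + 32.0413 + 7.9070) = 186.8116 / 98.1954 = 1.90245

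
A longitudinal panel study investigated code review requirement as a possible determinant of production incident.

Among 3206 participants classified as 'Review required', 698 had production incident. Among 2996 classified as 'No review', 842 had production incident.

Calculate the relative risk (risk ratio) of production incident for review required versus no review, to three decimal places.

0.775

From the description: a = 698, b = 2508, c = 842, d = 2154.
Risk in exposed = 698/3206 = 0.21772; risk in unexposed = 842/2996 = 0.28104.
RR = 0.21772 / 0.28104 = 0.77468
The risk is 23% lower among the exposed than among the unexposed.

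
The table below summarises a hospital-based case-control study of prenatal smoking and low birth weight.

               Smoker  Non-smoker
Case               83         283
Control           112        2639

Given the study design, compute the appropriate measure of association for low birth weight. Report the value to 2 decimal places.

Reading the table with exposure as columns: a = 83 (Smoker, case), b = 112 (Smoker, non-case), c = 283 (Non-smoker, case), d = 2639.
This is a hospital-based case-control study: participants were sampled on outcome status, so risks in the source population cannot be estimated directly — relative risk is not valid here. The odds ratio is the appropriate measure.
OR = (a·d)/(b·c) = (83 × 2639) / (112 × 283) = 219037 / 31696 = 6.91056

6.91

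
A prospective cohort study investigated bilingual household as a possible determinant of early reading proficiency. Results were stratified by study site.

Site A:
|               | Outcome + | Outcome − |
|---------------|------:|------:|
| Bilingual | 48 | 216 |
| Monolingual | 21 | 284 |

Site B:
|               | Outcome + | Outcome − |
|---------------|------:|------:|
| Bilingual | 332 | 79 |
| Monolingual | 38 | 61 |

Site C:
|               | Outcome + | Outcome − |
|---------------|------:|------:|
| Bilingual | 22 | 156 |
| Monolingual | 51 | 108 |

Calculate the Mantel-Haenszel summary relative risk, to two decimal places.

1.49

RR_MH = Σ(aᵢ·n₀ᵢ/nᵢ) / Σ(cᵢ·n₁ᵢ/nᵢ), with n₁ᵢ = aᵢ+bᵢ (exposed), n₀ᵢ = cᵢ+dᵢ (unexposed), nᵢ = n₁ᵢ+n₀ᵢ.
Stratum 1 (Site A): n₁ = 264, n₀ = 305, n = 569; a·n₀/n = 48·305/569 = 25.7293; c·n₁/n = 21·264/569 = 9.7434
Stratum 2 (Site B): n₁ = 411, n₀ = 99, n = 510; a·n₀/n = 332·99/510 = 64.4471; c·n₁/n = 38·411/510 = 30.6235
Stratum 3 (Site C): n₁ = 178, n₀ = 159, n = 337; a·n₀/n = 22·159/337 = 10.3798; c·n₁/n = 51·178/337 = 26.9377
RR_MH = (25.7293 + 64.4471 + 10.3798) / (9.7434 + 30.6235 + 26.9377) = 100.5562 / 67.3046 = 1.49405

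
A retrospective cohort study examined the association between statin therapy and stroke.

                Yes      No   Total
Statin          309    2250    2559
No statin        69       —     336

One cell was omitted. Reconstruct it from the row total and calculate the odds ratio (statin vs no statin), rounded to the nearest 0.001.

0.531

The missing cell is in the unexposed row: 336 − 69 = 267.
So a = 309, b = 2250, c = 69, d = 267.
OR = (a·d)/(b·c) = (309 × 267) / (2250 × 69) = 82503 / 155250 = 0.53142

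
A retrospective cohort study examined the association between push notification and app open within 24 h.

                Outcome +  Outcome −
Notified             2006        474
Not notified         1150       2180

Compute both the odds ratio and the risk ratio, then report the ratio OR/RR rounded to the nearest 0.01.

3.43

Cells: a = 2006, b = 474, c = 1150, d = 2180.
OR = (2006·2180)/(474·1150) = 4373080/545100 = 8.02253
Risk in exposed = 2006/2480 = 0.80887; risk in unexposed = 1150/3330 = 0.34535; RR = 2.34221
OR/RR = 8.02253 / 2.34221 = 3.42520
The outcome is not rare, so the OR lies further from 1 than the RR.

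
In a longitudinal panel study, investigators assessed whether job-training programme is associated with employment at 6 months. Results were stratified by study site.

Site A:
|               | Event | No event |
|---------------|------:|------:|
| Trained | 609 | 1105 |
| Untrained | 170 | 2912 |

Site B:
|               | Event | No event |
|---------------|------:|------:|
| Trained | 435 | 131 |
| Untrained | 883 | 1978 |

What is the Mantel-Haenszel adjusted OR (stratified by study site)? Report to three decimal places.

OR_MH = Σ(aᵢdᵢ/nᵢ) / Σ(bᵢcᵢ/nᵢ), where nᵢ is the stratum total.
Stratum 1 (Site A): n = 4796; a·d/n = 609·2912/4796 = 369.7681; b·c/n = 1105·170/4796 = 39.1681
Stratum 2 (Site B): n = 3427; a·d/n = 435·1978/3427 = 251.0738; b·c/n = 131·883/3427 = 33.7534
OR_MH = (369.7681 + 251.0738) / (39.1681 + 33.7534) = 620.8420 / 72.9215 = 8.51384

8.514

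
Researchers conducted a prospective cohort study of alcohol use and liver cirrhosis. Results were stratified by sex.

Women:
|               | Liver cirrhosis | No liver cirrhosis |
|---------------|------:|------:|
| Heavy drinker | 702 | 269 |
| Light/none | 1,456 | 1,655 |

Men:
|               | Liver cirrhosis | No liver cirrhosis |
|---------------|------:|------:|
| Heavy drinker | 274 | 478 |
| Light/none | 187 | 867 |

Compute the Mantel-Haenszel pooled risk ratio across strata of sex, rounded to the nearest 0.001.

RR_MH = Σ(aᵢ·n₀ᵢ/nᵢ) / Σ(cᵢ·n₁ᵢ/nᵢ), with n₁ᵢ = aᵢ+bᵢ (exposed), n₀ᵢ = cᵢ+dᵢ (unexposed), nᵢ = n₁ᵢ+n₀ᵢ.
Stratum 1 (Women): n₁ = 971, n₀ = 3111, n = 4082; a·n₀/n = 702·3111/4082 = 535.0127; c·n₁/n = 1456·971/4082 = 346.3439
Stratum 2 (Men): n₁ = 752, n₀ = 1054, n = 1806; a·n₀/n = 274·1054/1806 = 159.9092; c·n₁/n = 187·752/1806 = 77.8649
RR_MH = (535.0127 + 159.9092) / (346.3439 + 77.8649) = 694.9219 / 424.2088 = 1.63816

1.638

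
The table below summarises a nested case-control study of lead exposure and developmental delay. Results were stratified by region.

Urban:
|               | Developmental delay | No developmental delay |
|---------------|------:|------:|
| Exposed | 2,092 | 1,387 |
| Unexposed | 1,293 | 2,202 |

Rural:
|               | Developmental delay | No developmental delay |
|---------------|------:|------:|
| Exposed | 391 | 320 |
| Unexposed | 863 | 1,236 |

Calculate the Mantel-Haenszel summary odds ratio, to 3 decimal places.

2.342

OR_MH = Σ(aᵢdᵢ/nᵢ) / Σ(bᵢcᵢ/nᵢ), where nᵢ is the stratum total.
Stratum 1 (Urban): n = 6974; a·d/n = 2092·2202/6974 = 660.5369; b·c/n = 1387·1293/6974 = 257.1539
Stratum 2 (Rural): n = 2810; a·d/n = 391·1236/2810 = 171.9843; b·c/n = 320·863/2810 = 98.2776
OR_MH = (660.5369 + 171.9843) / (257.1539 + 98.2776) = 832.5212 / 355.4314 = 2.34228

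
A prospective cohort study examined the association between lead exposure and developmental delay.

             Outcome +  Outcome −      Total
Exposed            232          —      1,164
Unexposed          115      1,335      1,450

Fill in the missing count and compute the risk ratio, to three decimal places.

2.513

The missing cell is in the exposed row: 1164 − 232 = 932.
So a = 232, b = 932, c = 115, d = 1335.
RR = [a/(a+b)] / [c/(c+d)] = (232/1164) / (115/1450) = 0.19931/0.07931 = 2.51307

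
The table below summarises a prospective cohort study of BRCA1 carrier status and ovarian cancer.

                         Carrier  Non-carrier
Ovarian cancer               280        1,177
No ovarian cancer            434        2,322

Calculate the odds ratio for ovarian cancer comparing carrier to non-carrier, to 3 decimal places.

1.273

Reading the table with exposure as columns: a = 280 (Carrier, case), b = 434 (Carrier, non-case), c = 1177 (Non-carrier, case), d = 2322.
OR = (a·d)/(b·c) = (280 × 2322) / (434 × 1177) = 650160 / 510818 = 1.27278
The odds of ovarian cancer are about 1.27 times as high in the carrier group.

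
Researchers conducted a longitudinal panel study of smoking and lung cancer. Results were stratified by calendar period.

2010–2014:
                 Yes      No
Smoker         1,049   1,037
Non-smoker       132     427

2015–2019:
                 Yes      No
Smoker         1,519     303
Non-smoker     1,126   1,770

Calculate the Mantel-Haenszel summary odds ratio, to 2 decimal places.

5.96

OR_MH = Σ(aᵢdᵢ/nᵢ) / Σ(bᵢcᵢ/nᵢ), where nᵢ is the stratum total.
Stratum 1 (2010–2014): n = 2645; a·d/n = 1049·427/2645 = 169.3471; b·c/n = 1037·132/2645 = 51.7520
Stratum 2 (2015–2019): n = 4718; a·d/n = 1519·1770/4718 = 569.8665; b·c/n = 303·1126/4718 = 72.3141
OR_MH = (169.3471 + 569.8665) / (51.7520 + 72.3141) = 739.2135 / 124.0661 = 5.95822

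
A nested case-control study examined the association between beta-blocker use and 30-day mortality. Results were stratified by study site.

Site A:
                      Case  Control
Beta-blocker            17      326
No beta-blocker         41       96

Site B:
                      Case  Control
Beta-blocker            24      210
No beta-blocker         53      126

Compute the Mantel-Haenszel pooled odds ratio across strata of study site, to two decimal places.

0.20

OR_MH = Σ(aᵢdᵢ/nᵢ) / Σ(bᵢcᵢ/nᵢ), where nᵢ is the stratum total.
Stratum 1 (Site A): n = 480; a·d/n = 17·96/480 = 3.4000; b·c/n = 326·41/480 = 27.8458
Stratum 2 (Site B): n = 413; a·d/n = 24·126/413 = 7.3220; b·c/n = 210·53/413 = 26.9492
OR_MH = (3.4000 + 7.3220) / (27.8458 + 26.9492) = 10.7220 / 54.7950 = 0.19568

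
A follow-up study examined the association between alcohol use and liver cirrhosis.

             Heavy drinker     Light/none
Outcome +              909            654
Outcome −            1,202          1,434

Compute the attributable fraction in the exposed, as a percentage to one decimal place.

Reading the table with exposure as columns: a = 909 (Heavy drinker, case), b = 1202 (Heavy drinker, non-case), c = 654 (Light/none, case), d = 1434.
Risk in exposed = 909/2111 = 0.43060; risk in unexposed = 654/2088 = 0.31322.
RR = 0.43060/0.31322 = 1.37476
AR% = (RR − 1)/RR × 100 = (1.37476 − 1)/1.37476 × 100 = 27.2603%

27.3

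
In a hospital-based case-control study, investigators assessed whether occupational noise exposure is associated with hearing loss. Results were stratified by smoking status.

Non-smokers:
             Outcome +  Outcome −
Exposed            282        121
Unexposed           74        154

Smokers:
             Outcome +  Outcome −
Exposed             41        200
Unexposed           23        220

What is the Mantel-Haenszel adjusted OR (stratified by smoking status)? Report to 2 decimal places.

3.69

OR_MH = Σ(aᵢdᵢ/nᵢ) / Σ(bᵢcᵢ/nᵢ), where nᵢ is the stratum total.
Stratum 1 (Non-smokers): n = 631; a·d/n = 282·154/631 = 68.8241; b·c/n = 121·74/631 = 14.1902
Stratum 2 (Smokers): n = 484; a·d/n = 41·220/484 = 18.6364; b·c/n = 200·23/484 = 9.5041
OR_MH = (68.8241 + 18.6364) / (14.1902 + 9.5041) = 87.4605 / 23.6943 = 3.69120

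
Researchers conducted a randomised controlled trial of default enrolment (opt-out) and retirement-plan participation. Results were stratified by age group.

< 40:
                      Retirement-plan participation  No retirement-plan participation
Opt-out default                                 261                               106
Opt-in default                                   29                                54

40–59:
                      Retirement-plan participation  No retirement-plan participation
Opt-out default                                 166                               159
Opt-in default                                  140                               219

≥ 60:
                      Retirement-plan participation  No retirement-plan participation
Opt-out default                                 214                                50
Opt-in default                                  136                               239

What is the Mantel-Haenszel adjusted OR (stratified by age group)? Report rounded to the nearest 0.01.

3.29

OR_MH = Σ(aᵢdᵢ/nᵢ) / Σ(bᵢcᵢ/nᵢ), where nᵢ is the stratum total.
Stratum 1 (< 40): n = 450; a·d/n = 261·54/450 = 31.3200; b·c/n = 106·29/450 = 6.8311
Stratum 2 (40–59): n = 684; a·d/n = 166·219/684 = 53.1491; b·c/n = 159·140/684 = 32.5439
Stratum 3 (≥ 60): n = 639; a·d/n = 214·239/639 = 80.0407; b·c/n = 50·136/639 = 10.6416
OR_MH = (31.3200 + 53.1491 + 80.0407) / (6.8311 + 32.5439 + 10.6416) = 164.5098 / 50.0166 = 3.28910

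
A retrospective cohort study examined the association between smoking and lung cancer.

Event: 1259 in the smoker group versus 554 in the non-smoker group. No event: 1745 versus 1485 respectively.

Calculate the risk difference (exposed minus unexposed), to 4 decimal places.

0.1474

From the description: a = 1259, b = 1745, c = 554, d = 1485.
Risk in exposed = 1259/3004 = 0.419108; risk in unexposed = 554/2039 = 0.271702.
Risk difference = 0.419108 − 0.271702 = 0.147406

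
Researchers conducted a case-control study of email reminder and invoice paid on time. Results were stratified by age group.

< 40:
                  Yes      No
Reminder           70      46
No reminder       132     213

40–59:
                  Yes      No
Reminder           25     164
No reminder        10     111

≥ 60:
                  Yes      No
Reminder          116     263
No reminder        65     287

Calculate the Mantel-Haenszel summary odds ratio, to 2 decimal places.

2.08

OR_MH = Σ(aᵢdᵢ/nᵢ) / Σ(bᵢcᵢ/nᵢ), where nᵢ is the stratum total.
Stratum 1 (< 40): n = 461; a·d/n = 70·213/461 = 32.3427; b·c/n = 46·132/461 = 13.1714
Stratum 2 (40–59): n = 310; a·d/n = 25·111/310 = 8.9516; b·c/n = 164·10/310 = 5.2903
Stratum 3 (≥ 60): n = 731; a·d/n = 116·287/731 = 45.5431; b·c/n = 263·65/731 = 23.3858
OR_MH = (32.3427 + 8.9516 + 45.5431) / (13.1714 + 5.2903 + 23.3858) = 86.8374 / 41.8475 = 2.07509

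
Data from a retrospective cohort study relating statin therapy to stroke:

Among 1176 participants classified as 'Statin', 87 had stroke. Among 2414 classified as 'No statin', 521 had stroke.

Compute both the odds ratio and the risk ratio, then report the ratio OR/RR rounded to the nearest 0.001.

0.847

From the description: a = 87, b = 1089, c = 521, d = 1893.
OR = (87·1893)/(1089·521) = 164691/567369 = 0.29027
Risk in exposed = 87/1176 = 0.07398; risk in unexposed = 521/2414 = 0.21582; RR = 0.34278
OR/RR = 0.29027 / 0.34278 = 0.84682
The outcome is not rare, so the OR lies further from 1 than the RR.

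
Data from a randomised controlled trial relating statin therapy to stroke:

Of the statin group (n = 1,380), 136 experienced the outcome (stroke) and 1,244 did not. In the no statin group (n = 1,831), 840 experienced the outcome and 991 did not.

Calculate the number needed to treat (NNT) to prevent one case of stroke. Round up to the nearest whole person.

3

Risk in treated group = 136/1380 = 0.09855; risk in control = 840/1831 = 0.45877.
Absolute risk reduction = 0.45877 − 0.09855 = 0.36021
NNT = 1 / ARR = 1 / 0.36021 = 2.776 → round up → 3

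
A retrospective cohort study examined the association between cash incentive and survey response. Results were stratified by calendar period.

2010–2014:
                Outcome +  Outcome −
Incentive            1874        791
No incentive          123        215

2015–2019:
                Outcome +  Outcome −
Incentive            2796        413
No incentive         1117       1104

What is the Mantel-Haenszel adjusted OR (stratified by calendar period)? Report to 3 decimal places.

OR_MH = Σ(aᵢdᵢ/nᵢ) / Σ(bᵢcᵢ/nᵢ), where nᵢ is the stratum total.
Stratum 1 (2010–2014): n = 3003; a·d/n = 1874·215/3003 = 134.1692; b·c/n = 791·123/3003 = 32.3986
Stratum 2 (2015–2019): n = 5430; a·d/n = 2796·1104/5430 = 568.4685; b·c/n = 413·1117/5430 = 84.9578
OR_MH = (134.1692 + 568.4685) / (32.3986 + 84.9578) = 702.6377 / 117.3564 = 5.98721

5.987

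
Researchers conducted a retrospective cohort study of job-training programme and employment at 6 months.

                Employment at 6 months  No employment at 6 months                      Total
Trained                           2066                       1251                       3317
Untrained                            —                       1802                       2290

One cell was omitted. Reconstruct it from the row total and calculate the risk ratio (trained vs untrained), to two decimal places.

The missing cell is in the unexposed row: 2290 − 1802 = 488.
So a = 2066, b = 1251, c = 488, d = 1802.
RR = [a/(a+b)] / [c/(c+d)] = (2066/3317) / (488/2290) = 0.62285/0.21310 = 2.92281

2.92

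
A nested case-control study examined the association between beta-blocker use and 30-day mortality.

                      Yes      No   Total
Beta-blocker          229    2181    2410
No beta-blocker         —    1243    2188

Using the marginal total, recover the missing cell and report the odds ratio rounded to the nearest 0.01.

The missing cell is in the unexposed row: 2188 − 1243 = 945.
So a = 229, b = 2181, c = 945, d = 1243.
OR = (a·d)/(b·c) = (229 × 1243) / (2181 × 945) = 284647 / 2061045 = 0.13811

0.14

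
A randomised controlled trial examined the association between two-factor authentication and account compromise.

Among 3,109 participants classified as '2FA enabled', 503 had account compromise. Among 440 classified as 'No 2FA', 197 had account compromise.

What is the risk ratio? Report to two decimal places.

0.36

From the description: a = 503, b = 2606, c = 197, d = 243.
Risk in exposed = 503/3109 = 0.16179; risk in unexposed = 197/440 = 0.44773.
RR = 0.16179 / 0.44773 = 0.36135
The risk is 64% lower among the exposed than among the unexposed.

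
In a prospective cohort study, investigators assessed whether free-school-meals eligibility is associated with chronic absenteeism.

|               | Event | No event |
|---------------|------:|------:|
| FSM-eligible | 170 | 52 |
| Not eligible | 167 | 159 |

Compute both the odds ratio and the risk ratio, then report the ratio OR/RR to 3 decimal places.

Cells: a = 170, b = 52, c = 167, d = 159.
OR = (170·159)/(52·167) = 27030/8684 = 3.11262
Risk in exposed = 170/222 = 0.76577; risk in unexposed = 167/326 = 0.51227; RR = 1.49485
OR/RR = 3.11262 / 1.49485 = 2.08223
The outcome is not rare, so the OR lies further from 1 than the RR.

2.082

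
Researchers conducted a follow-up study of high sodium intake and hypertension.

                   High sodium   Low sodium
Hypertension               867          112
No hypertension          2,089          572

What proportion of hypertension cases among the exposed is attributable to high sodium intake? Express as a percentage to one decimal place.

44.2

Reading the table with exposure as columns: a = 867 (High sodium, case), b = 2089 (High sodium, non-case), c = 112 (Low sodium, case), d = 572.
Risk in exposed = 867/2956 = 0.29330; risk in unexposed = 112/684 = 0.16374.
RR = 0.29330/0.16374 = 1.79124
AR% = (RR − 1)/RR × 100 = (1.79124 − 1)/1.79124 × 100 = 44.1726%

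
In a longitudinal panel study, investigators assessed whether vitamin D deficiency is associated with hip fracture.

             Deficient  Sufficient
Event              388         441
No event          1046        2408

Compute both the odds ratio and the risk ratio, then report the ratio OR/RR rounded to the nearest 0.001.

1.159

Reading the table with exposure as columns: a = 388 (Deficient, case), b = 1046 (Deficient, non-case), c = 441 (Sufficient, case), d = 2408.
OR = (388·2408)/(1046·441) = 934304/461286 = 2.02543
Risk in exposed = 388/1434 = 0.27057; risk in unexposed = 441/2849 = 0.15479; RR = 1.74798
OR/RR = 2.02543 / 1.74798 = 1.15873
The outcome is not rare, so the OR lies further from 1 than the RR.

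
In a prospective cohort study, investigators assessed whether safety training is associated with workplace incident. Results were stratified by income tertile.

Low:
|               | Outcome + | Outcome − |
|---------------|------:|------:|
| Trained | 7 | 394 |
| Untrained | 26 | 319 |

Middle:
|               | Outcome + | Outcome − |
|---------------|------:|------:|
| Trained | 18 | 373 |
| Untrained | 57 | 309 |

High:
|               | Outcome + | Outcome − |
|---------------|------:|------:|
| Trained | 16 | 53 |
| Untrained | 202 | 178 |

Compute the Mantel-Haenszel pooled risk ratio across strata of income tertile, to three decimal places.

0.342

RR_MH = Σ(aᵢ·n₀ᵢ/nᵢ) / Σ(cᵢ·n₁ᵢ/nᵢ), with n₁ᵢ = aᵢ+bᵢ (exposed), n₀ᵢ = cᵢ+dᵢ (unexposed), nᵢ = n₁ᵢ+n₀ᵢ.
Stratum 1 (Low): n₁ = 401, n₀ = 345, n = 746; a·n₀/n = 7·345/746 = 3.2373; c·n₁/n = 26·401/746 = 13.9759
Stratum 2 (Middle): n₁ = 391, n₀ = 366, n = 757; a·n₀/n = 18·366/757 = 8.7028; c·n₁/n = 57·391/757 = 29.4412
Stratum 3 (High): n₁ = 69, n₀ = 380, n = 449; a·n₀/n = 16·380/449 = 13.5412; c·n₁/n = 202·69/449 = 31.0423
RR_MH = (3.2373 + 8.7028 + 13.5412) / (13.9759 + 29.4412 + 31.0423) = 25.4812 / 74.4594 = 0.34222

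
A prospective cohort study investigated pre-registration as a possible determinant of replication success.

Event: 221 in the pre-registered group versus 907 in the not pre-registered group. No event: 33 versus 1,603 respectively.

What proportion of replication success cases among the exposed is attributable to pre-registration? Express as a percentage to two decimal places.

From the description: a = 221, b = 33, c = 907, d = 1603.
Risk in exposed = 221/254 = 0.87008; risk in unexposed = 907/2510 = 0.36135.
RR = 0.87008/0.36135 = 2.40783
AR% = (RR − 1)/RR × 100 = (2.40783 − 1)/2.40783 × 100 = 58.4687%

58.47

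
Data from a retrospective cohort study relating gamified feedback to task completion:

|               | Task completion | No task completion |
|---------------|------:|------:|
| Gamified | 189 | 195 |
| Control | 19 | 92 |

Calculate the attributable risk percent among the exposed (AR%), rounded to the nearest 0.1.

65.2

Cells: a = 189, b = 195, c = 19, d = 92.
Risk in exposed = 189/384 = 0.49219; risk in unexposed = 19/111 = 0.17117.
RR = 0.49219/0.17117 = 2.87541
AR% = (RR − 1)/RR × 100 = (2.87541 − 1)/2.87541 × 100 = 65.2224%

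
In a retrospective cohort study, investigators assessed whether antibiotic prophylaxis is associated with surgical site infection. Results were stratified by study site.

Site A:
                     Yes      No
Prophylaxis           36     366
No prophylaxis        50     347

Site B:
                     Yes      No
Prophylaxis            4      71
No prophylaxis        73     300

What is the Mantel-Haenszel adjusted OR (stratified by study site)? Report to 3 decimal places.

OR_MH = Σ(aᵢdᵢ/nᵢ) / Σ(bᵢcᵢ/nᵢ), where nᵢ is the stratum total.
Stratum 1 (Site A): n = 799; a·d/n = 36·347/799 = 15.6345; b·c/n = 366·50/799 = 22.9036
Stratum 2 (Site B): n = 448; a·d/n = 4·300/448 = 2.6786; b·c/n = 71·73/448 = 11.5692
OR_MH = (15.6345 + 2.6786) / (22.9036 + 11.5692) = 18.3131 / 34.4728 = 0.53123

0.531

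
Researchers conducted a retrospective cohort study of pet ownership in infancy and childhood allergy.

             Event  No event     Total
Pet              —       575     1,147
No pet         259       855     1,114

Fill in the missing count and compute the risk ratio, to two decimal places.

The missing cell is in the exposed row: 1147 − 575 = 572.
So a = 572, b = 575, c = 259, d = 855.
RR = [a/(a+b)] / [c/(c+d)] = (572/1147) / (259/1114) = 0.49869/0.23250 = 2.14495

2.14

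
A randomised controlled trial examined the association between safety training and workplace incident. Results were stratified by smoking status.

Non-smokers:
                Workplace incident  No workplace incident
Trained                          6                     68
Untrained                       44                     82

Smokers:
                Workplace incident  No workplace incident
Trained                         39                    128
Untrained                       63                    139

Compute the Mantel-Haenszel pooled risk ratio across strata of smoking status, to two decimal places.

0.56

RR_MH = Σ(aᵢ·n₀ᵢ/nᵢ) / Σ(cᵢ·n₁ᵢ/nᵢ), with n₁ᵢ = aᵢ+bᵢ (exposed), n₀ᵢ = cᵢ+dᵢ (unexposed), nᵢ = n₁ᵢ+n₀ᵢ.
Stratum 1 (Non-smokers): n₁ = 74, n₀ = 126, n = 200; a·n₀/n = 6·126/200 = 3.7800; c·n₁/n = 44·74/200 = 16.2800
Stratum 2 (Smokers): n₁ = 167, n₀ = 202, n = 369; a·n₀/n = 39·202/369 = 21.3496; c·n₁/n = 63·167/369 = 28.5122
RR_MH = (3.7800 + 21.3496) / (16.2800 + 28.5122) = 25.1296 / 44.7922 = 0.56103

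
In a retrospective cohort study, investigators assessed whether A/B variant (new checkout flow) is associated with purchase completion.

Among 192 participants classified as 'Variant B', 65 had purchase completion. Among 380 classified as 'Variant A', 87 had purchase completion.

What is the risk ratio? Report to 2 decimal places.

From the description: a = 65, b = 127, c = 87, d = 293.
Risk in exposed = 65/192 = 0.33854; risk in unexposed = 87/380 = 0.22895.
RR = 0.33854 / 0.22895 = 1.47869
The risk among the exposed is 1.48 times that among the unexposed.

1.48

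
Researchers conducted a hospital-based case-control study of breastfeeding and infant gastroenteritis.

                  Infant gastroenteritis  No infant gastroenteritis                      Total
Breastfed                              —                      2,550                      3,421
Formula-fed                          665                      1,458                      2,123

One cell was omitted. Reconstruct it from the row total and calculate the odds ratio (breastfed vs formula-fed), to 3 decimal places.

0.749

The missing cell is in the exposed row: 3421 − 2550 = 871.
So a = 871, b = 2550, c = 665, d = 1458.
OR = (a·d)/(b·c) = (871 × 1458) / (2550 × 665) = 1269918 / 1695750 = 0.74888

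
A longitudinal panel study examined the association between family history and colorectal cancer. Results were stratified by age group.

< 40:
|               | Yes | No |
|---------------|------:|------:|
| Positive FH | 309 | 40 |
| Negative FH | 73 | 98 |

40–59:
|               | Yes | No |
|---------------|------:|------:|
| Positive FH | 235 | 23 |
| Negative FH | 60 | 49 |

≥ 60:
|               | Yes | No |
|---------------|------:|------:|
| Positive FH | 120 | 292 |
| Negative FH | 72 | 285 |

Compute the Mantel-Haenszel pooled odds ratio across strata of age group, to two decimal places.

OR_MH = Σ(aᵢdᵢ/nᵢ) / Σ(bᵢcᵢ/nᵢ), where nᵢ is the stratum total.
Stratum 1 (< 40): n = 520; a·d/n = 309·98/520 = 58.2346; b·c/n = 40·73/520 = 5.6154
Stratum 2 (40–59): n = 367; a·d/n = 235·49/367 = 31.3760; b·c/n = 23·60/367 = 3.7602
Stratum 3 (≥ 60): n = 769; a·d/n = 120·285/769 = 44.4733; b·c/n = 292·72/769 = 27.3394
OR_MH = (58.2346 + 31.3760 + 44.4733) / (5.6154 + 3.7602 + 27.3394) = 134.0840 / 36.7150 = 3.65202

3.65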